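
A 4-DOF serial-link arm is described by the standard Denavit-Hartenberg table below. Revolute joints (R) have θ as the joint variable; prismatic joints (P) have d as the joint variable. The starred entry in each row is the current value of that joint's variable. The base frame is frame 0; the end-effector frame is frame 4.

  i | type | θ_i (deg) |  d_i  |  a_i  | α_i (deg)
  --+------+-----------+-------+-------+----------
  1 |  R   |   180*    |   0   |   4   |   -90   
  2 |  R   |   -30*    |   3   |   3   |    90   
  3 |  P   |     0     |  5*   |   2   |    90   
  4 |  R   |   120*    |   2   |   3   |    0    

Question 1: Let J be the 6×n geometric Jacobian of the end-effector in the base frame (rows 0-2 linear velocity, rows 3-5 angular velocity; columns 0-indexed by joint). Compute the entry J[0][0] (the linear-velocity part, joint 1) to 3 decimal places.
1.000

axis z_0 = ẑ; lever o_n−o_0 = (-3.2321,-1.0000,8.3301)
cross product → J_v[:, 0] = (1.0000,-3.2321,0.0000)
J_ω[:, 0] = z_0
entry J[0][0] = 1.0000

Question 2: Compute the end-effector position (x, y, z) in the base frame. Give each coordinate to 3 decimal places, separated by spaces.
after link 1: o_1 = (-4.0000, 0.0000, 0.0000)
after link 2: o_2 = (-6.5981, -3.0000, 1.5000)
after link 3: o_3 = (-5.8301, -3.0000, 6.8301)
after link 4: o_4 = (-3.2321, -1.0000, 8.3301)

-3.232 -1.000 8.330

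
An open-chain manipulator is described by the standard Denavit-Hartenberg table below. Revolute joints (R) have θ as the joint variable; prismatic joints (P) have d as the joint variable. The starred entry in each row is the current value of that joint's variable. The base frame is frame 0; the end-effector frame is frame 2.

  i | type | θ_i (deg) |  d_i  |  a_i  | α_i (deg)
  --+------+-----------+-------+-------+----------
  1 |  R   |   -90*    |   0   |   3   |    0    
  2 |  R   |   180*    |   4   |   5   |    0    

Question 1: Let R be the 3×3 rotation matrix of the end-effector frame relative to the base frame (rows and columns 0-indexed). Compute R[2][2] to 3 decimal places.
1.000

End-effector z-axis (col 2 of R) = (0.0000,0.0000,1.0000)
R[2][2] = 1.0000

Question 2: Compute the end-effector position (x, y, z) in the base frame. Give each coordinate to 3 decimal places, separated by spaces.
0.000 2.000 4.000

after link 1: o_1 = (0.0000, -3.0000, 0.0000)
after link 2: o_2 = (0.0000, 2.0000, 4.0000)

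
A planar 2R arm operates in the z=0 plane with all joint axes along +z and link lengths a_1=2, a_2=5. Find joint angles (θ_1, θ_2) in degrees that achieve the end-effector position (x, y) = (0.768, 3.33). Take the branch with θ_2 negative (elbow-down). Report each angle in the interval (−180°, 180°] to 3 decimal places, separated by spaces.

-149.995 -150.004

cos θ_2 = (11.6787−2²−5²)/(2·2·5) = -0.8661; θ_2 = -150.0044° (elbow-down)
β = atan2(3.3300,0.7680) = 77.0129°; ψ = atan2(-2.4997,-2.3303) = -132.9919°
θ_1 = β − ψ = 210.0048°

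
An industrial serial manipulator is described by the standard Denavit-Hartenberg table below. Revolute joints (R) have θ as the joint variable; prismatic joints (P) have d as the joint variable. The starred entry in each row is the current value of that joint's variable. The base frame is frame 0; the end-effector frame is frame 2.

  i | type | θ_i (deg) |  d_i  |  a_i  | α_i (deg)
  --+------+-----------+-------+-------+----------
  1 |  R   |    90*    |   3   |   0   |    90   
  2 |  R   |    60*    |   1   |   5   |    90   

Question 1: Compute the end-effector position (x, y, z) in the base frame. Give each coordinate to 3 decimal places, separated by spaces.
after link 1: o_1 = (0.0000, 0.0000, 3.0000)
after link 2: o_2 = (1.0000, 2.5000, 7.3301)

1.000 2.500 7.330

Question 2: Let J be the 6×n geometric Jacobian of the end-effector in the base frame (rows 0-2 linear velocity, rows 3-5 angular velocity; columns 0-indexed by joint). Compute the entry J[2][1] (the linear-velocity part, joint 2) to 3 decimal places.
2.500

axis z_1 = (1.0000,-0.0000,0.0000); lever o_n−o_1 = (1.0000,2.5000,4.3301)
cross product → J_v[:, 1] = (-0.0000,-4.3301,2.5000)
J_ω[:, 1] = z_1
entry J[2][1] = 2.5000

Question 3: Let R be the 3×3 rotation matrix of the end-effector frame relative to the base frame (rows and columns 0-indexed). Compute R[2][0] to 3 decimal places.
End-effector x-axis (col 0 of R) = (-0.0000,0.5000,0.8660)
R[2][0] = 0.8660

0.866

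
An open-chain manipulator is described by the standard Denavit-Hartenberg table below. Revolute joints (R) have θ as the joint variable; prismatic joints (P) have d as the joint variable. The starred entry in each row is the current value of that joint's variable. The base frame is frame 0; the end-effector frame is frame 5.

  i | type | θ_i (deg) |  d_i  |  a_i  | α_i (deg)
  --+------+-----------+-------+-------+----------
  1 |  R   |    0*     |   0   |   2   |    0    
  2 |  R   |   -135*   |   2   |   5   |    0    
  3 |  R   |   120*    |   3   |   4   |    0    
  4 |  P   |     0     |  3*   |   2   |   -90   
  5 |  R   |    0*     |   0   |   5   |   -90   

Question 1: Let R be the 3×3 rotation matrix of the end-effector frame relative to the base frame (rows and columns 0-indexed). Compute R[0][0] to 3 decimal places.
End-effector x-axis (col 0 of R) = (0.9659,-0.2588,0.0000)
R[0][0] = 0.9659

0.966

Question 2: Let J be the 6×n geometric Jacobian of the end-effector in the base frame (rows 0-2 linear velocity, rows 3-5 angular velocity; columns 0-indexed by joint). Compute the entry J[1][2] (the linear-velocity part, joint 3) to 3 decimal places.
axis z_2 = (0.0000,0.0000,1.0000); lever o_n−o_2 = (10.6252,-2.8470,6.0000)
cross product → J_v[:, 2] = (2.8470,10.6252,-0.0000)
J_ω[:, 2] = z_2
entry J[1][2] = 10.6252

10.625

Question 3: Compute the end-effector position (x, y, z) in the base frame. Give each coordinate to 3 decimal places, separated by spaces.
9.090 -6.383 8.000

after link 1: o_1 = (2.0000, 0.0000, 0.0000)
after link 2: o_2 = (-1.5355, -3.5355, 2.0000)
after link 3: o_3 = (2.3282, -4.5708, 5.0000)
after link 4: o_4 = (4.2600, -5.0884, 8.0000)
after link 5: o_5 = (9.0897, -6.3825, 8.0000)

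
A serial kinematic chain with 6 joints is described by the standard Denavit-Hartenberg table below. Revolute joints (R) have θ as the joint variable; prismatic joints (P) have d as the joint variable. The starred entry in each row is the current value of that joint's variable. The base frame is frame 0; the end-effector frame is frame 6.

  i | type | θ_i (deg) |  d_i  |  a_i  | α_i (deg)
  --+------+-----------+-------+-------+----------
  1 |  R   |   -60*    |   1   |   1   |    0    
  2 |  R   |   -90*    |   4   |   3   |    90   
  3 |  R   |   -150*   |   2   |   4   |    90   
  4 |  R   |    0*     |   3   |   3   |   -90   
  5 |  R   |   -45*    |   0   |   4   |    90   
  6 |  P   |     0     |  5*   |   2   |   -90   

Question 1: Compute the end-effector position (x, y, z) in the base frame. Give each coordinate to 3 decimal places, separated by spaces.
7.349 5.398 10.481

after link 1: o_1 = (0.5000, -0.8660, 1.0000)
after link 2: o_2 = (-2.0981, -2.3660, 5.0000)
after link 3: o_3 = (-0.0981, 1.0981, 3.0000)
after link 4: o_4 = (3.4510, 3.1471, 4.0981)
after link 5: o_5 = (6.7970, 5.0790, 5.1334)
after link 6: o_6 = (7.3493, 5.3978, 10.4806)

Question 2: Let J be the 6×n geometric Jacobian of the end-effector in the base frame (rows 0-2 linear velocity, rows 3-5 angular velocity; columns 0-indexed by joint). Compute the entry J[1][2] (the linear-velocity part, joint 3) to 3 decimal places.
axis z_2 = (-0.5000,0.8660,0.0000); lever o_n−o_2 = (9.4474,7.7639,5.4806)
cross product → J_v[:, 2] = (4.7464,2.7403,-12.0636)
J_ω[:, 2] = z_2
entry J[1][2] = 2.7403

2.740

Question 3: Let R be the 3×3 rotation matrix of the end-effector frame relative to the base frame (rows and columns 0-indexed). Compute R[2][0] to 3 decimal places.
End-effector x-axis (col 0 of R) = (0.8365,0.4830,0.2588)
R[2][0] = 0.2588

0.259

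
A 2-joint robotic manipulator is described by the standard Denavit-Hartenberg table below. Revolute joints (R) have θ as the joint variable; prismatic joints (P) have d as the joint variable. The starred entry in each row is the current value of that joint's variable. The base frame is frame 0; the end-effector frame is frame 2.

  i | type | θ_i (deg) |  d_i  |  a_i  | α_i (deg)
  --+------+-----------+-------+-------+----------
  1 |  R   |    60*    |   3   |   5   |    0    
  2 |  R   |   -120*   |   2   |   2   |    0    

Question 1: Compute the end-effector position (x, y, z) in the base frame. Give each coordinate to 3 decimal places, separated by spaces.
3.500 2.598 5.000

after link 1: o_1 = (2.5000, 4.3301, 3.0000)
after link 2: o_2 = (3.5000, 2.5981, 5.0000)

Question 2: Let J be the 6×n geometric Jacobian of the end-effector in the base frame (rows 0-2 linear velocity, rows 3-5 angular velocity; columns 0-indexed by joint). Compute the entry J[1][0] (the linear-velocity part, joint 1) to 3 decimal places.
axis z_0 = ẑ; lever o_n−o_0 = (3.5000,2.5981,5.0000)
cross product → J_v[:, 0] = (-2.5981,3.5000,0.0000)
J_ω[:, 0] = z_0
entry J[1][0] = 3.5000

3.500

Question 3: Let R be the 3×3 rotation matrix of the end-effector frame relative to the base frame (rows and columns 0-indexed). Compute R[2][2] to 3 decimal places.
1.000

End-effector z-axis (col 2 of R) = (0.0000,0.0000,1.0000)
R[2][2] = 1.0000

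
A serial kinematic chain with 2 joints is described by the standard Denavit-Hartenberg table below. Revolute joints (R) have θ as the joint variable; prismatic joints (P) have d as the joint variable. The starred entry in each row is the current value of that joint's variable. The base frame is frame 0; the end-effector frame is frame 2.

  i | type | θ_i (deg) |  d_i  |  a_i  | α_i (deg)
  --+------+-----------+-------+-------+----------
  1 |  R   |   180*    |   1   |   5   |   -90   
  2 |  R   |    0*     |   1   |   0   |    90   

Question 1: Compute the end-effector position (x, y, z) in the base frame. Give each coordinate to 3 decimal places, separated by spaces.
after link 1: o_1 = (-5.0000, 0.0000, 1.0000)
after link 2: o_2 = (-5.0000, -1.0000, 1.0000)

-5.000 -1.000 1.000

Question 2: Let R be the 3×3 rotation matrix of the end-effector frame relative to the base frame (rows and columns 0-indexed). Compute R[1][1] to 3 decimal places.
End-effector y-axis (col 1 of R) = (-0.0000,-1.0000,0.0000)
R[1][1] = -1.0000

-1.000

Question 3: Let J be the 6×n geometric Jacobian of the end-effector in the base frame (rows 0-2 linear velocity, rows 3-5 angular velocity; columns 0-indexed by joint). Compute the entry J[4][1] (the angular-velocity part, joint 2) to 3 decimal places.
axis z_1 = (-0.0000,-1.0000,0.0000); lever o_n−o_1 = (0.0000,-1.0000,0.0000)
cross product → J_v[:, 1] = (0.0000,0.0000,0.0000)
J_ω[:, 1] = z_1
entry J[4][1] = -1.0000

-1.000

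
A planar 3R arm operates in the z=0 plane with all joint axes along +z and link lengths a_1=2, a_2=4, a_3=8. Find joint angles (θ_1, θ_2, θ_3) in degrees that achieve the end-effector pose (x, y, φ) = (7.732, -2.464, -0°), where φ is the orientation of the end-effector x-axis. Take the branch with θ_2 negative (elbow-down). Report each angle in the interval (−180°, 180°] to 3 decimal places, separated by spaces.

30.004 -150.003 120.000

wrist centre = target − a_3·(cos φ, sin φ) = (-0.2680, -2.4640)
cos θ_2 = (6.1431−2²−4²)/(2·2·4) = -0.8661; θ_2 = -150.0034° (elbow-down)
β = atan2(-2.4640,-0.2680) = -96.2074°; ψ = atan2(-1.9998,-1.4642) = -126.2110°
θ_1 = β − ψ = 30.0036°
θ_3 = φ − θ_1 − θ_2 = 119.9998° (wrapped to (-180°,180°])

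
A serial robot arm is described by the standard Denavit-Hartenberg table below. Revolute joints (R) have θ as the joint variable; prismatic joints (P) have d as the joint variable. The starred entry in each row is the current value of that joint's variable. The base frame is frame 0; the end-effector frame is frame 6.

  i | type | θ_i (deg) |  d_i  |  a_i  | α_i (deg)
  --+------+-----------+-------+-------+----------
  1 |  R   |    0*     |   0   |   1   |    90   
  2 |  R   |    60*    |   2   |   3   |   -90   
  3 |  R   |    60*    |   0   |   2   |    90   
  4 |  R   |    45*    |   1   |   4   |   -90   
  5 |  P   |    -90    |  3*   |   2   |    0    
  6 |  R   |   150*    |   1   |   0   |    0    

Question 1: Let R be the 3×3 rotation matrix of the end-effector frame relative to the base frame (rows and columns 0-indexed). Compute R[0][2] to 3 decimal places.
-0.789

End-effector z-axis (col 2 of R) = (-0.7891,-0.6124,0.0474)
R[0][2] = -0.7891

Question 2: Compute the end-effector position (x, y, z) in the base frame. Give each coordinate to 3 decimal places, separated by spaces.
-0.600 -1.768 8.543

after link 1: o_1 = (1.0000, 0.0000, 0.0000)
after link 2: o_2 = (2.5000, -2.0000, 2.5981)
after link 3: o_3 = (3.0000, -0.2679, 3.4641)
after link 4: o_4 = (1.6906, 1.6815, 6.8531)
after link 5: o_5 = (0.1892, -1.1556, 8.4952)
after link 6: o_6 = (-0.5999, -1.7679, 8.5425)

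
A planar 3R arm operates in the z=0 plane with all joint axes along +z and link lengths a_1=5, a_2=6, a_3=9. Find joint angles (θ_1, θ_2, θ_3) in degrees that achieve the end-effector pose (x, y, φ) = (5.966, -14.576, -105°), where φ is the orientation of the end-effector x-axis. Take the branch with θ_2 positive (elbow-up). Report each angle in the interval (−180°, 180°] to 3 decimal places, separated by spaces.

-60.004 45.010 -90.006

wrist centre = target − a_3·(cos φ, sin φ) = (8.2954, -5.8827)
cos θ_2 = (103.4190−5²−6²)/(2·5·6) = 0.7070; θ_2 = 45.0100° (elbow-up)
β = atan2(-5.8827,8.2954) = -35.3424°; ψ = atan2(4.2434,9.2419) = 24.6621°
θ_1 = β − ψ = -60.0044°
θ_3 = φ − θ_1 − θ_2 = -90.0056° (wrapped to (-180°,180°])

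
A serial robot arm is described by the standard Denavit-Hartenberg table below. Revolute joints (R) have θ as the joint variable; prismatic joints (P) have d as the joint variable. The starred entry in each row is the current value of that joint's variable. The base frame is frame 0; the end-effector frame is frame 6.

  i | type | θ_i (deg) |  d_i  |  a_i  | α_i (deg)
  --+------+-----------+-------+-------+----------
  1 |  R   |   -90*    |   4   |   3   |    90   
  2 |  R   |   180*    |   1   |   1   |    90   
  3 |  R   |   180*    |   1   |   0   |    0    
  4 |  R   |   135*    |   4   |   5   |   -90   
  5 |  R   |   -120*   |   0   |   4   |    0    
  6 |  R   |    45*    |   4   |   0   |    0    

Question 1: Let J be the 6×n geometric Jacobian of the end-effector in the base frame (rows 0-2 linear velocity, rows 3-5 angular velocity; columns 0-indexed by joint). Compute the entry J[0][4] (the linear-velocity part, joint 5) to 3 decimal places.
2.449

axis z_4 = (-0.7071,0.7071,0.0000); lever o_n−o_4 = (-4.2426,1.4142,3.4641)
cross product → J_v[:, 4] = (2.4495,2.4495,2.0000)
J_ω[:, 4] = z_4
entry J[0][4] = 2.4495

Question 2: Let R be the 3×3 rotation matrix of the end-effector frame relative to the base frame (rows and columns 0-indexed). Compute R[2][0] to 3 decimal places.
End-effector x-axis (col 0 of R) = (0.1830,0.1830,0.9659)
R[2][0] = 0.9659

0.966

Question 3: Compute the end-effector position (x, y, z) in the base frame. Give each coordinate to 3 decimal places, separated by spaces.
after link 1: o_1 = (0.0000, -3.0000, 4.0000)
after link 2: o_2 = (-1.0000, -2.0000, 4.0000)
after link 3: o_3 = (-1.0000, -2.0000, 5.0000)
after link 4: o_4 = (2.5355, 1.5355, 9.0000)
after link 5: o_5 = (1.1213, 0.1213, 12.4641)
after link 6: o_6 = (-1.7071, 2.9497, 12.4641)

-1.707 2.950 12.464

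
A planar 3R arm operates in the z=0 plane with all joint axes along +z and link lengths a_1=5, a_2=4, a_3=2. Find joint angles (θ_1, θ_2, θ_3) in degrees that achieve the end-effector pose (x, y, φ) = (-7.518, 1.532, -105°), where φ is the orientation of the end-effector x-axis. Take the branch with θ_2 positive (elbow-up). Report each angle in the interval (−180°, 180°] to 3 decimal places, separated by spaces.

127.346 59.994 67.659

wrist centre = target − a_3·(cos φ, sin φ) = (-7.0004, 3.4639)
cos θ_2 = (61.0033−5²−4²)/(2·5·4) = 0.5001; θ_2 = 59.9945° (elbow-up)
β = atan2(3.4639,-7.0004) = 153.6733°; ψ = atan2(3.4639,7.0003) = 26.3272°
θ_1 = β − ψ = 127.3462°
θ_3 = φ − θ_1 − θ_2 = 67.6594° (wrapped to (-180°,180°])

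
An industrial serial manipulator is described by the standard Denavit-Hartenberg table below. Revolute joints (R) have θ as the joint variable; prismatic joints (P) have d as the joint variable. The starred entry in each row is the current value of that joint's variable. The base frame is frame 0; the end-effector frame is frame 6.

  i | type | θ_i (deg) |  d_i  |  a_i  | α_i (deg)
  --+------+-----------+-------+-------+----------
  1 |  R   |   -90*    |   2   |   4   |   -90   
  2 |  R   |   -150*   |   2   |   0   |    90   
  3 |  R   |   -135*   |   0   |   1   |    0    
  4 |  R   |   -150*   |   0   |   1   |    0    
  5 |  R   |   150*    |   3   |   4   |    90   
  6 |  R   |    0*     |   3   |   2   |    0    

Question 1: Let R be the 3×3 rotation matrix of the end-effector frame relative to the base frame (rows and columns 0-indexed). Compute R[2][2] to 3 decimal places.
End-effector z-axis (col 2 of R) = (0.7071,-0.6124,-0.3536)
R[2][2] = -0.3536

-0.354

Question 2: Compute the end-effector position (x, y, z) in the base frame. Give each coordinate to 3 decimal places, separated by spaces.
after link 1: o_1 = (0.0000, -4.0000, 2.0000)
after link 2: o_2 = (2.0000, -4.0000, 2.0000)
after link 3: o_3 = (1.2929, -4.6124, 1.6464)
after link 4: o_4 = (2.2588, -4.3882, 1.7759)
after link 5: o_5 = (-0.5696, -5.3377, -2.2364)
after link 6: o_6 = (0.1375, -8.3996, -4.0042)

0.137 -8.400 -4.004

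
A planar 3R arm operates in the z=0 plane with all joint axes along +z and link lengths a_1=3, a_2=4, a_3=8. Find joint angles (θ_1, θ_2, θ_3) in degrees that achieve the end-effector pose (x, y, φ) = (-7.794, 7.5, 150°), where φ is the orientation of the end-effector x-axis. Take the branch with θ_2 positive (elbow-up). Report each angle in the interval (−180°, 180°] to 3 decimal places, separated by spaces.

wrist centre = target − a_3·(cos φ, sin φ) = (-0.8658, 3.5000)
cos θ_2 = (12.9996−3²−4²)/(2·3·4) = -0.5000; θ_2 = 120.0011° (elbow-up)
β = atan2(3.5000,-0.8658) = 103.8944°; ψ = atan2(3.4641,0.9999) = 73.8987°
θ_1 = β − ψ = 29.9956°
θ_3 = φ − θ_1 − θ_2 = 0.0033° (wrapped to (-180°,180°])

29.996 120.001 0.003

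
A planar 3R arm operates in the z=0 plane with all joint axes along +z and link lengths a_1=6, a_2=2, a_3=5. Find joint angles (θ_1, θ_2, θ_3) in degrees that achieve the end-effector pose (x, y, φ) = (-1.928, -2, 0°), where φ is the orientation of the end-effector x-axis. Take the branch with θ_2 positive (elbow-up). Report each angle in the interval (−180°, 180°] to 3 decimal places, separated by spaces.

-177.797 60.008 117.789

wrist centre = target − a_3·(cos φ, sin φ) = (-6.9280, -2.0000)
cos θ_2 = (51.9972−6²−2²)/(2·6·2) = 0.4999; θ_2 = 60.0078° (elbow-up)
β = atan2(-2.0000,-6.9280) = -163.8974°; ψ = atan2(1.7322,6.9998) = 13.8994°
θ_1 = β − ψ = -177.7968°
θ_3 = φ − θ_1 − θ_2 = 117.7891° (wrapped to (-180°,180°])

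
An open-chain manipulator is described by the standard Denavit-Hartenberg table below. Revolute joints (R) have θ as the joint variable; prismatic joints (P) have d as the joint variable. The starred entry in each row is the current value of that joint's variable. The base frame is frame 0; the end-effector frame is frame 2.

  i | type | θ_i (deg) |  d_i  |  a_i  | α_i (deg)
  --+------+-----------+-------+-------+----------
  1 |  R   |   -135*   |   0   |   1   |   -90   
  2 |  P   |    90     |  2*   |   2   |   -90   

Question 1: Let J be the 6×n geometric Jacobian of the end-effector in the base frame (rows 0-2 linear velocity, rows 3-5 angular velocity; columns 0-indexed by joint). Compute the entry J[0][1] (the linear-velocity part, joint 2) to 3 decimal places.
0.707

prismatic axis z_1 = (0.7071,-0.7071,0.0000)
J_v[:, 1] = z_1; J_ω[:, 1] = (0,0,0)
entry J[0][1] = 0.7071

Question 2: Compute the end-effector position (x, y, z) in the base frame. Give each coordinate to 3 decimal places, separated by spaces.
after link 1: o_1 = (-0.7071, -0.7071, 0.0000)
after link 2: o_2 = (0.7071, -2.1213, -2.0000)

0.707 -2.121 -2.000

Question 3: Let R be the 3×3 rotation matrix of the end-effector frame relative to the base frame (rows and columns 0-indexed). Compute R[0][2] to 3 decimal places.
0.707

End-effector z-axis (col 2 of R) = (0.7071,0.7071,-0.0000)
R[0][2] = 0.7071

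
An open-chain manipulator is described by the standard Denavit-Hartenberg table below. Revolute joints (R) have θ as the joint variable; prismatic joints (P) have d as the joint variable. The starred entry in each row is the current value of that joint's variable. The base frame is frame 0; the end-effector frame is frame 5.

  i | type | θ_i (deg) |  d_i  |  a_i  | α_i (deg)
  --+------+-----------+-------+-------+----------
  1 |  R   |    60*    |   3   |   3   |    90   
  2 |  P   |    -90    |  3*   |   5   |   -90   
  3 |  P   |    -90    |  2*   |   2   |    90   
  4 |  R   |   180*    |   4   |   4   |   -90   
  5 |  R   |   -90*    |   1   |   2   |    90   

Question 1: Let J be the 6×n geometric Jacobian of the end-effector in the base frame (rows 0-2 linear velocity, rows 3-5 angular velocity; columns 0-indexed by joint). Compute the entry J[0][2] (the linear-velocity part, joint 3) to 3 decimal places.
prismatic axis z_2 = (0.5000,0.8660,0.0000)
J_v[:, 2] = z_2; J_ω[:, 2] = (0,0,0)
entry J[0][2] = 0.5000

0.500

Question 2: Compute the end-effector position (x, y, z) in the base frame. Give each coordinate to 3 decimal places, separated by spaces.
2.866 2.964 4.000

after link 1: o_1 = (1.5000, 2.5981, 3.0000)
after link 2: o_2 = (4.0981, 1.0981, -2.0000)
after link 3: o_3 = (6.8301, 1.8301, -2.0000)
after link 4: o_4 = (3.3660, 3.8301, 2.0000)
after link 5: o_5 = (2.8660, 2.9641, 4.0000)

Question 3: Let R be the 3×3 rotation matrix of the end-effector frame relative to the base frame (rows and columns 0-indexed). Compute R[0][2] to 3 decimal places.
0.866

End-effector z-axis (col 2 of R) = (0.8660,-0.5000,0.0000)
R[0][2] = 0.8660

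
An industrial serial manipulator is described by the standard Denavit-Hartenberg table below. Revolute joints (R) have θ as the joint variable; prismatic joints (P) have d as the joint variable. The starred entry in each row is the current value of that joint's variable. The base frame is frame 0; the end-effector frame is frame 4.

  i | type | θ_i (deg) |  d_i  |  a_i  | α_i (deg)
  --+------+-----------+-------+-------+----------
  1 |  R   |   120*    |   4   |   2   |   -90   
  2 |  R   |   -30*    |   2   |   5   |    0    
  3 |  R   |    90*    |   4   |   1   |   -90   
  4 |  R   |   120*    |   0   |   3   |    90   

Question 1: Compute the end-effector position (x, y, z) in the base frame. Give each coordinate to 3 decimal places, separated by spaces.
after link 1: o_1 = (-1.0000, 1.7321, 4.0000)
after link 2: o_2 = (-4.8971, 4.4821, 6.5000)
after link 3: o_3 = (-8.6112, 2.9151, 5.6340)
after link 4: o_4 = (-5.9862, 3.5646, 6.9330)

-5.986 3.565 6.933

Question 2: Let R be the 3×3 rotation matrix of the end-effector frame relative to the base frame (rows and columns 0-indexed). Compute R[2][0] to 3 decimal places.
End-effector x-axis (col 0 of R) = (0.8750,0.2165,0.4330)
R[2][0] = 0.4330

0.433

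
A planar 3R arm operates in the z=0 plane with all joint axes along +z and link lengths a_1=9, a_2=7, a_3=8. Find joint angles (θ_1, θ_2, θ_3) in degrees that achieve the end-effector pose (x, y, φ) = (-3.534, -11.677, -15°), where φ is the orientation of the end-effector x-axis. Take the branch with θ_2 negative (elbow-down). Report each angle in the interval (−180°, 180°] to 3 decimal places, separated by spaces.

-120.000 -44.995 149.996

wrist centre = target − a_3·(cos φ, sin φ) = (-11.2614, -9.6064)
cos θ_2 = (219.1031−9²−7²)/(2·9·7) = 0.7072; θ_2 = -44.9951° (elbow-down)
β = atan2(-9.6064,-11.2614) = -139.5344°; ψ = atan2(-4.9493,13.9502) = -19.5340°
θ_1 = β − ψ = -120.0005°
θ_3 = φ − θ_1 − θ_2 = 149.9956° (wrapped to (-180°,180°])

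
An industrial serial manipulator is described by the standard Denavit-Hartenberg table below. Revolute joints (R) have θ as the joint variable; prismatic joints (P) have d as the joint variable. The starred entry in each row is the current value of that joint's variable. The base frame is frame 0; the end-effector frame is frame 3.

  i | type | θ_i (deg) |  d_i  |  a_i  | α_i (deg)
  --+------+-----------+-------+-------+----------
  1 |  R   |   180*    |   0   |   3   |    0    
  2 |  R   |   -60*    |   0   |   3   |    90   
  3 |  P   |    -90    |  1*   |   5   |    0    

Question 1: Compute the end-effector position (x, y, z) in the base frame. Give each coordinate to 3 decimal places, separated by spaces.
after link 1: o_1 = (-3.0000, 0.0000, 0.0000)
after link 2: o_2 = (-4.5000, 2.5981, 0.0000)
after link 3: o_3 = (-3.6340, 3.0981, -5.0000)

-3.634 3.098 -5.000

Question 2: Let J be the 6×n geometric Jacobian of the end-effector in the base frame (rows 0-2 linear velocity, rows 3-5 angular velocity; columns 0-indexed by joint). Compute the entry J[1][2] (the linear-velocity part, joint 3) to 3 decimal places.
prismatic axis z_2 = (0.8660,0.5000,0.0000)
J_v[:, 2] = z_2; J_ω[:, 2] = (0,0,0)
entry J[1][2] = 0.5000

0.500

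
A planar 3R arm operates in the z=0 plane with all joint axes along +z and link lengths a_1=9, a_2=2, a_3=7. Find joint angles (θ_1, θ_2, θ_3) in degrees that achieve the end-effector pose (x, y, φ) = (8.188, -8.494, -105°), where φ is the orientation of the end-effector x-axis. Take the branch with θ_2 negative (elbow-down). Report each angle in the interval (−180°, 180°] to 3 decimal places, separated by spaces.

wrist centre = target − a_3·(cos φ, sin φ) = (9.9997, -1.7325)
cos θ_2 = (102.9963−9²−2²)/(2·9·2) = 0.4999; θ_2 = -60.0068° (elbow-down)
β = atan2(-1.7325,9.9997) = -9.8293°; ψ = atan2(-1.7322,9.9998) = -9.8273°
θ_1 = β − ψ = -0.0020°
θ_3 = φ − θ_1 − θ_2 = -44.9912° (wrapped to (-180°,180°])

-0.002 -60.007 -44.991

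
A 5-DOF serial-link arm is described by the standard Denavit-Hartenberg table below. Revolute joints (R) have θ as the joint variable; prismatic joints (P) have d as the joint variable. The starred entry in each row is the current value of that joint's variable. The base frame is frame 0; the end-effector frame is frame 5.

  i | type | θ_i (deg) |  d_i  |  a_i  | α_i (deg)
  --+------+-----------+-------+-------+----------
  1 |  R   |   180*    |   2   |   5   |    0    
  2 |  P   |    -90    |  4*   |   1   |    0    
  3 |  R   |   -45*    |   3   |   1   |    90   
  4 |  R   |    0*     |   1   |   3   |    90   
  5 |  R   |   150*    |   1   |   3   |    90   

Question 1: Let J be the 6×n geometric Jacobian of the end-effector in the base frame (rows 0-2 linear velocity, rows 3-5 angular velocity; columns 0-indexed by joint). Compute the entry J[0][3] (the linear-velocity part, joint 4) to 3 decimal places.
axis z_3 = (0.7071,-0.7071,0.0000); lever o_n−o_3 = (2.0520,-1.4836,-1.0000)
cross product → J_v[:, 3] = (0.7071,0.7071,0.4019)
J_ω[:, 3] = z_3
entry J[0][3] = 0.7071

0.707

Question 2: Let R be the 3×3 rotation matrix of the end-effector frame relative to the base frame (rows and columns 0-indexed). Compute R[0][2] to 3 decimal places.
End-effector z-axis (col 2 of R) = (0.9659,-0.2588,0.0000)
R[0][2] = 0.9659

0.966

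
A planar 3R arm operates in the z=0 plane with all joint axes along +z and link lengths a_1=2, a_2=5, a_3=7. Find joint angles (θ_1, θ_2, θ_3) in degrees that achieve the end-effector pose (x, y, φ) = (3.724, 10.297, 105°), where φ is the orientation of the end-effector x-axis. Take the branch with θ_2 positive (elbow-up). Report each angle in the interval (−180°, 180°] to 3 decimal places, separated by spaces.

0.005 44.991 60.003

wrist centre = target − a_3·(cos φ, sin φ) = (5.5357, 3.5355)
cos θ_2 = (43.1442−2²−5²)/(2·2·5) = 0.7072; θ_2 = 44.9915° (elbow-up)
β = atan2(3.5355,5.5357) = 32.5652°; ψ = atan2(3.5350,5.5361) = 32.5599°
θ_1 = β − ψ = 0.0053°
θ_3 = φ − θ_1 − θ_2 = 60.0032° (wrapped to (-180°,180°])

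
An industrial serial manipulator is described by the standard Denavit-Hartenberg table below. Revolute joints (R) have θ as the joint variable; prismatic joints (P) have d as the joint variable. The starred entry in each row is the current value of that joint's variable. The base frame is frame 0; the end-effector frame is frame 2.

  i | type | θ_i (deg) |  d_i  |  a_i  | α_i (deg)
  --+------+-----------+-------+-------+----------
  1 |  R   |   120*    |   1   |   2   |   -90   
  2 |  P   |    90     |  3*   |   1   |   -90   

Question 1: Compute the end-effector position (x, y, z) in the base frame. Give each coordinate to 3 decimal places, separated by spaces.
after link 1: o_1 = (-1.0000, 1.7321, 1.0000)
after link 2: o_2 = (-3.5981, 0.2321, 0.0000)

-3.598 0.232 0.000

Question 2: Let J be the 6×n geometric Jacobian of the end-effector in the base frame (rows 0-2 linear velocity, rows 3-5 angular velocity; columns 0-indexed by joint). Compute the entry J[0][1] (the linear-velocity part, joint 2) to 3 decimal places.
-0.866

prismatic axis z_1 = (-0.8660,-0.5000,0.0000)
J_v[:, 1] = z_1; J_ω[:, 1] = (0,0,0)
entry J[0][1] = -0.8660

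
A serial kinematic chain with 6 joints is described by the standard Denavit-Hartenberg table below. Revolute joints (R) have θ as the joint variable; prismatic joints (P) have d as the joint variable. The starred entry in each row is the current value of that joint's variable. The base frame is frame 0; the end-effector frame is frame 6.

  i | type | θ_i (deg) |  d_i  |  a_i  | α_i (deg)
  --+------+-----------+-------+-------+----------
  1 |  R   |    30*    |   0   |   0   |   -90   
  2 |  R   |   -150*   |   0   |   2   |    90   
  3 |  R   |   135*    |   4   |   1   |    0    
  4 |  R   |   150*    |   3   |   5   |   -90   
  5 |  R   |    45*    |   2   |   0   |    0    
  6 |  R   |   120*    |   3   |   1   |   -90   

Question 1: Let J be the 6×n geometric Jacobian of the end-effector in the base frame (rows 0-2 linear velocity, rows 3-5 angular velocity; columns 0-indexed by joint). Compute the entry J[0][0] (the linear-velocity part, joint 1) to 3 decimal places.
6.430

axis z_0 = ẑ; lever o_n−o_0 = (-7.3463,-6.4300,-2.2547)
cross product → J_v[:, 0] = (6.4300,-7.3463,0.0000)
J_ω[:, 0] = z_0
entry J[0][0] = 6.4300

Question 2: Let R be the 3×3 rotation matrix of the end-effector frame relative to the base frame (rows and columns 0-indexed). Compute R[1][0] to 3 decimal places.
0.981

End-effector x-axis (col 0 of R) = (-0.1669,0.9810,0.0991)
R[1][0] = 0.9810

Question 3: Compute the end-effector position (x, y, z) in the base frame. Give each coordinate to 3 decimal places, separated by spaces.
after link 1: o_1 = (0.0000, 0.0000, 0.0000)
after link 2: o_2 = (-1.5000, -0.8660, 1.0000)
after link 3: o_3 = (-3.0553, -0.9475, -2.8177)
after link 4: o_4 = (-2.9101, -6.4404, -4.7687)
after link 5: o_5 = (-4.6178, -6.8286, -3.8028)
after link 6: o_6 = (-7.3463, -6.4300, -2.2547)

-7.346 -6.430 -2.255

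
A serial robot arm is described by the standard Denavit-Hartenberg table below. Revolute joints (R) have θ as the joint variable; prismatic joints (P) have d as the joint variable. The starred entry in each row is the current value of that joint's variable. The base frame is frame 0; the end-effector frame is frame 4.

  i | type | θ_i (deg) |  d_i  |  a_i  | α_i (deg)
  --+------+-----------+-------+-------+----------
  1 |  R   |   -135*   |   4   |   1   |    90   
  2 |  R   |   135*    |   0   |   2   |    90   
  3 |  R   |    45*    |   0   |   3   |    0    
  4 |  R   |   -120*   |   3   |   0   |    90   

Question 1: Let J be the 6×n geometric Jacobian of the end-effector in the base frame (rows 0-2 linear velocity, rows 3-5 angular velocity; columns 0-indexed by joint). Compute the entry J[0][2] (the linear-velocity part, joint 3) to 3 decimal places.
-2.561

axis z_2 = (-0.5000,-0.5000,0.7071); lever o_n−o_2 = (-1.9393,1.0607,3.6213)
cross product → J_v[:, 2] = (-2.5607,0.4393,-1.5000)
J_ω[:, 2] = z_2
entry J[0][2] = -2.5607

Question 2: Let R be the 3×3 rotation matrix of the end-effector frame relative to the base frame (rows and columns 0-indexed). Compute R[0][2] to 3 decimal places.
-0.300

End-effector z-axis (col 2 of R) = (-0.3000,-0.6660,-0.6830)
R[0][2] = -0.3000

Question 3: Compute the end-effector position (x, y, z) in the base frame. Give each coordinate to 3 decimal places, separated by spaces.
-1.646 1.354 9.036

after link 1: o_1 = (-0.7071, -0.7071, 4.0000)
after link 2: o_2 = (0.2929, 0.2929, 5.4142)
after link 3: o_3 = (-0.1464, 2.8536, 6.9142)
after link 4: o_4 = (-1.6464, 1.3536, 9.0355)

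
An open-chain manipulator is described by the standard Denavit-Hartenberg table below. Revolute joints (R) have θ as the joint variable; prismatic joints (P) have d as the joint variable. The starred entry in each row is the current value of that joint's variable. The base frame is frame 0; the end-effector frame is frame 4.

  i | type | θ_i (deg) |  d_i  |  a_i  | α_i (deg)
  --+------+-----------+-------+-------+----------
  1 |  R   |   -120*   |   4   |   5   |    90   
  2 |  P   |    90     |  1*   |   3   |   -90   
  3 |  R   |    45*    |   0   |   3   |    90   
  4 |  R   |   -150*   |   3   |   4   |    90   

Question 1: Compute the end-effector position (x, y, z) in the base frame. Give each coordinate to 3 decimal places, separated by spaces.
after link 1: o_1 = (-2.5000, -4.3301, 4.0000)
after link 2: o_2 = (-3.3660, -3.8301, 7.0000)
after link 3: o_3 = (-1.5289, -4.8908, 9.1213)
after link 4: o_4 = (-6.4873, -4.3374, 8.7932)

-6.487 -4.337 8.793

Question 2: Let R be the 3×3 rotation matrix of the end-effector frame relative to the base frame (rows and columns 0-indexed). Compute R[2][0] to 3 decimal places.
End-effector x-axis (col 0 of R) = (-0.7803,-0.1268,-0.6124)
R[2][0] = -0.6124

-0.612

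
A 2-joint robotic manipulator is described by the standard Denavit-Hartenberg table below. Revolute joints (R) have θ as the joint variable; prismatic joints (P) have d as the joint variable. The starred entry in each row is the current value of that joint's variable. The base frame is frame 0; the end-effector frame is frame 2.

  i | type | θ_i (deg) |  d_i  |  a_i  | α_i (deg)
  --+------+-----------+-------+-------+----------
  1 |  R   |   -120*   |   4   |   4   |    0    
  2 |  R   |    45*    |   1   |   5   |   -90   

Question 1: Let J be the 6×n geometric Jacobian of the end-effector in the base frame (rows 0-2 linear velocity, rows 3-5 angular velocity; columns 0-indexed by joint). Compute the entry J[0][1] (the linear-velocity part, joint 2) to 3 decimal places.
4.830

axis z_1 = (0.0000,0.0000,1.0000); lever o_n−o_1 = (1.2941,-4.8296,1.0000)
cross product → J_v[:, 1] = (4.8296,1.2941,-0.0000)
J_ω[:, 1] = z_1
entry J[0][1] = 4.8296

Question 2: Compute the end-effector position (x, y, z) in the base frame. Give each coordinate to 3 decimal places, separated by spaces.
-0.706 -8.294 5.000

after link 1: o_1 = (-2.0000, -3.4641, 4.0000)
after link 2: o_2 = (-0.7059, -8.2937, 5.0000)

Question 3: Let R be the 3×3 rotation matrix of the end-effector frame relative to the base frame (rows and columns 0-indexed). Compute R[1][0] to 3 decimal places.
End-effector x-axis (col 0 of R) = (0.2588,-0.9659,0.0000)
R[1][0] = -0.9659

-0.966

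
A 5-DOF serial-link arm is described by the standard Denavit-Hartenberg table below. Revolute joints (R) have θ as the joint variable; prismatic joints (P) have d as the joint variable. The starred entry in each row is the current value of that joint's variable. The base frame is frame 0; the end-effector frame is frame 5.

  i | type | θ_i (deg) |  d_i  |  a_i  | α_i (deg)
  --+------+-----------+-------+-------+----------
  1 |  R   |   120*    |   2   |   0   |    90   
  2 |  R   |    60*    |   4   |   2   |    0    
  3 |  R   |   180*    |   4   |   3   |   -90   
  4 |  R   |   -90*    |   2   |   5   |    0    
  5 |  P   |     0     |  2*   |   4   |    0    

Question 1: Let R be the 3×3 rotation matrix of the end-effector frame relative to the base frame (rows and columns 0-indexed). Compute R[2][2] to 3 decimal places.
End-effector z-axis (col 2 of R) = (-0.4330,0.7500,-0.5000)
R[2][2] = -0.5000

-0.500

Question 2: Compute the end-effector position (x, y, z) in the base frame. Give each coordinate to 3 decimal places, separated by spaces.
after link 1: o_1 = (0.0000, 0.0000, 2.0000)
after link 2: o_2 = (2.9641, 2.8660, 3.7321)
after link 3: o_3 = (7.1782, 3.5670, 1.1340)
after link 4: o_4 = (10.6423, 7.5670, 0.1340)
after link 5: o_5 = (13.2404, 11.0670, -0.8660)

13.240 11.067 -0.866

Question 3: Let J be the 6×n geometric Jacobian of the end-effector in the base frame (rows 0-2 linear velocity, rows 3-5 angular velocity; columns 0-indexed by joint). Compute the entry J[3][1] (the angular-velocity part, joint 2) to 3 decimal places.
axis z_1 = (0.8660,0.5000,0.0000); lever o_n−o_1 = (13.2404,11.0670,-2.8660)
cross product → J_v[:, 1] = (-1.4330,2.4821,2.9641)
J_ω[:, 1] = z_1
entry J[3][1] = 0.8660

0.866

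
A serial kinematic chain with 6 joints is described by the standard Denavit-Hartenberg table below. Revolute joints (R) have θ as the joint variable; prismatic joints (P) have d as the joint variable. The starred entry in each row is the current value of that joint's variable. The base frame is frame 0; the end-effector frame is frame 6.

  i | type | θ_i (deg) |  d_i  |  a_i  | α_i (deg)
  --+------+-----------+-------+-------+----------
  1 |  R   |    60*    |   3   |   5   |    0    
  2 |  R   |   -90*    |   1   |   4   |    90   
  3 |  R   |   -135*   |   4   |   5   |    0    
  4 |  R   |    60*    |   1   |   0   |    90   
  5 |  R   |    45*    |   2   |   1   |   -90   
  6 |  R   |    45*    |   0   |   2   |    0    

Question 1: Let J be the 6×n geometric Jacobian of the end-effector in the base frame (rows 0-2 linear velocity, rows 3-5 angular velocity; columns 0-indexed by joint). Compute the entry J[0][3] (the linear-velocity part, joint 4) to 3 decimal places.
1.559

axis z_3 = (-0.5000,-0.8660,0.0000); lever o_n−o_3 = (-1.4609,-2.2824,-1.8006)
cross product → J_v[:, 3] = (1.5593,-0.9003,-0.1240)
J_ω[:, 3] = z_3
entry J[0][3] = 1.5593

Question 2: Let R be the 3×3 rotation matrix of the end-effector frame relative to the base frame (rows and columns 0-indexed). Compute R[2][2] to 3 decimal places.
End-effector z-axis (col 2 of R) = (-0.5120,-0.5209,0.6830)
R[2][2] = 0.6830

0.683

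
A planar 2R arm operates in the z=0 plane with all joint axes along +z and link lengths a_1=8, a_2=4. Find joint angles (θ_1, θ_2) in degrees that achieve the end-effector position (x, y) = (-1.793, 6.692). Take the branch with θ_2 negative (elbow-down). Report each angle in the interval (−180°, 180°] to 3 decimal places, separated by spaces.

cos θ_2 = (47.9977−8²−4²)/(2·8·4) = -0.5000; θ_2 = -120.0024° (elbow-down)
β = atan2(6.6920,-1.7930) = 104.9991°; ψ = atan2(-3.4640,5.9999) = -30.0000°
θ_1 = β − ψ = 134.9991°

134.999 -120.002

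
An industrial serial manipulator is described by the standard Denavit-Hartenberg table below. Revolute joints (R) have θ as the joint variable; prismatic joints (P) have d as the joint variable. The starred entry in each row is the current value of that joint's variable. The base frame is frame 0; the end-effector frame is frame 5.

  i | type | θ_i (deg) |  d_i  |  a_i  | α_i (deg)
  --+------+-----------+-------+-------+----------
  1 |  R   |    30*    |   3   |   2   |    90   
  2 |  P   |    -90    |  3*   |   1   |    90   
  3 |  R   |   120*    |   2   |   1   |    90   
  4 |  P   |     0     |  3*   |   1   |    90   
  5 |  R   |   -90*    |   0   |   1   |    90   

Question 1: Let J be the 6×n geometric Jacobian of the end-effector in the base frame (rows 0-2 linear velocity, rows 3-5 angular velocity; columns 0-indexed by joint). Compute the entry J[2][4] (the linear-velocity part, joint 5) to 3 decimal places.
0.500

axis z_4 = (0.8660,0.5000,-0.0000); lever o_n−o_4 = (-0.2500,0.4330,0.8660)
cross product → J_v[:, 4] = (0.4330,-0.7500,0.5000)
J_ω[:, 4] = z_4
entry J[2][4] = 0.5000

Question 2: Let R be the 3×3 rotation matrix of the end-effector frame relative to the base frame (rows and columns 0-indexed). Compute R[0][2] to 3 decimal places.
End-effector z-axis (col 2 of R) = (-0.4330,0.7500,-0.5000)
R[0][2] = -0.4330

-0.433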